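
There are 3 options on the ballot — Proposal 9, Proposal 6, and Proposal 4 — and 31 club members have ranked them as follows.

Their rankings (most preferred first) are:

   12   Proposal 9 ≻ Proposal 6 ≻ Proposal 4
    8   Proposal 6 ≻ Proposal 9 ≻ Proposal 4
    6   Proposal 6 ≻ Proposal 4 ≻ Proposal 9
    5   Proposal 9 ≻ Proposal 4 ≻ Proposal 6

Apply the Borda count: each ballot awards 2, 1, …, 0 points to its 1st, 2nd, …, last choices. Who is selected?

Borda scores:
  Proposal 9: 12·2 + 8·1 + 6·0 + 5·2 = 42
  Proposal 6: 12·1 + 8·2 + 6·2 + 5·0 = 40
  Proposal 4: 12·0 + 8·0 + 6·1 + 5·1 = 11
Proposal 9 has the highest total.

Proposal 9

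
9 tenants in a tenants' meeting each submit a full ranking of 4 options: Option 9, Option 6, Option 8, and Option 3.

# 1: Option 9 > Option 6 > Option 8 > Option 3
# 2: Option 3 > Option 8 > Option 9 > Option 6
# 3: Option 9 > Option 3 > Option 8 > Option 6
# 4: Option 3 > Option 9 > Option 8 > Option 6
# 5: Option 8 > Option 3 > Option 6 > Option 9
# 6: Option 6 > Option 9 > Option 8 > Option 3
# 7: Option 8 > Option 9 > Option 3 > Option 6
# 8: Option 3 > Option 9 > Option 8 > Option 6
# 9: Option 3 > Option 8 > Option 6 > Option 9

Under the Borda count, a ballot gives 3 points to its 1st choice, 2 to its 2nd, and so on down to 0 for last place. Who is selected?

Option 3

Borda scores:
  Option 9: 3 + 1 + 3 + 2 + 0 + 2 + 2 + 2 + 0 = 15
  Option 6: 2 + 0 + 0 + 0 + 1 + 3 + 0 + 0 + 1 = 7
  Option 8: 1 + 2 + 1 + 1 + 3 + 1 + 3 + 1 + 2 = 15
  Option 3: 0 + 3 + 2 + 3 + 2 + 0 + 1 + 3 + 3 = 17
Option 3 has the highest total.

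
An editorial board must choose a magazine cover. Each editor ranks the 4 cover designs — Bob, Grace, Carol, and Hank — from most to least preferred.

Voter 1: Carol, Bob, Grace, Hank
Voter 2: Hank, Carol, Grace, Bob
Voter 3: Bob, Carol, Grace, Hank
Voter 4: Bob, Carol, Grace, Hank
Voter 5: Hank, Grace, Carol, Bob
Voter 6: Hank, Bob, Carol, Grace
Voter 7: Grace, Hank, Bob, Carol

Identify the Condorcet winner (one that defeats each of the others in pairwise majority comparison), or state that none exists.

Head-to-head results (7 voters total):
Bob vs Grace: Bob wins 4–3.
Bob vs Carol: Bob wins 4–3.
Bob vs Hank: Hank wins 4–3.
Grace vs Carol: Carol wins 5–2.
Grace vs Hank: Grace wins 4–3.
Carol vs Hank: Hank wins 4–3.
No candidate beats all others: Bob beats Grace beats Hank beats Bob, a majority cycle.

None — there is no Condorcet winner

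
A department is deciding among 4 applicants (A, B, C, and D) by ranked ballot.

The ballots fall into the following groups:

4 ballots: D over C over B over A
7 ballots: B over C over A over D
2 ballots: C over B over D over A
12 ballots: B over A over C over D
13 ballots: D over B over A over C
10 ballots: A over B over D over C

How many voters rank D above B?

Ballots ranking D above B: 4+13 = 17.
Ballots ranking B above D: 7+2+12+10 = 31.
So 17 of 48 voters prefer D to B.

17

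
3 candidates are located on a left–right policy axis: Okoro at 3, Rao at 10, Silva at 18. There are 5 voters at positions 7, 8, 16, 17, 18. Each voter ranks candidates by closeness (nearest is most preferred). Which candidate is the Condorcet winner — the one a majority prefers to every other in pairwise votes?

Silva

With single-peaked preferences on a line, the Condorcet winner is the candidate closest to the median voter.
The median voter (position 16) is closest to Silva at 18.
Check: Silva vs Okoro — voters closer to Silva: 3 of 5.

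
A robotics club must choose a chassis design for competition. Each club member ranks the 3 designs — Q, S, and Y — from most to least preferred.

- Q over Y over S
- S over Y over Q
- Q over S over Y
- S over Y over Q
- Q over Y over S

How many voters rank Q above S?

Ballots ranking Q above S: 3.
Ballots ranking S above Q: 2.
So 3 of 5 voters prefer Q to S.

3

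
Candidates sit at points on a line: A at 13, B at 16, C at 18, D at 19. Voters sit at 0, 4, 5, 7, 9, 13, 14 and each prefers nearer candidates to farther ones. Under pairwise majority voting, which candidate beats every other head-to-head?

With single-peaked preferences on a line, the Condorcet winner is the candidate closest to the median voter.
The median voter (position 7) is closest to A at 13.
Check: A vs D — voters closer to A: 7 of 7.

A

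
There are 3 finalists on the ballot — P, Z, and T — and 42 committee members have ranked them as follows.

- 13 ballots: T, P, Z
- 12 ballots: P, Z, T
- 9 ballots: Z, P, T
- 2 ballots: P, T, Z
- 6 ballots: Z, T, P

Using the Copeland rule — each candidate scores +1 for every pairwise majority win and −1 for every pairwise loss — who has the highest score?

P

Pairwise results:
  P vs Z: P wins 27–15.
  P vs T: P wins 23–19.
  Z vs T: Z wins 27–15.
Copeland scores (wins − losses):
  P: 2 − 0 = 2
  Z: 1 − 1 = 0
  T: 0 − 2 = -2
P has the best Copeland score.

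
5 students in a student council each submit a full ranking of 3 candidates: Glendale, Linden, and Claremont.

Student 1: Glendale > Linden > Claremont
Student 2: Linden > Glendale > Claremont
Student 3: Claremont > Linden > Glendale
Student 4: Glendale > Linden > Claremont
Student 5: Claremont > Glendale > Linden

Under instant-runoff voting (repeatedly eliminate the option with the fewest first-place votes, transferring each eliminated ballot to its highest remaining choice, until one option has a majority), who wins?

Round 1: Glendale 2, Claremont 2, Linden 1. Linden has the fewest and is eliminated.
Round 2: Glendale 3, Claremont 2. Glendale has a majority.

Glendale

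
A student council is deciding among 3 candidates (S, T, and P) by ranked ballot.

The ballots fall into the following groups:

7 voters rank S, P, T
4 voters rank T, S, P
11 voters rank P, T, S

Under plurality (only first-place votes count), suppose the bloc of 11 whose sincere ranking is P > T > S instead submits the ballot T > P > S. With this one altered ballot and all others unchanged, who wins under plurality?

First-place totals with the altered ballot: S 7, T 15, P 0.
The switch changes the winner from P to T.

T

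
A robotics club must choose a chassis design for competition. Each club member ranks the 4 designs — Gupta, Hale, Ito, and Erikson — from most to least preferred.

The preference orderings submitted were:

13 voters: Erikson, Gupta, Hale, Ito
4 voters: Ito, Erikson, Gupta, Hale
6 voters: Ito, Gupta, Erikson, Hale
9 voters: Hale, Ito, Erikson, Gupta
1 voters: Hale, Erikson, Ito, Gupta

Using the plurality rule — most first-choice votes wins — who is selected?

Erikson

First-place vote totals:
  Gupta: 0
  Hale: 10
  Ito: 10
  Erikson: 13
Erikson has the most first-place votes.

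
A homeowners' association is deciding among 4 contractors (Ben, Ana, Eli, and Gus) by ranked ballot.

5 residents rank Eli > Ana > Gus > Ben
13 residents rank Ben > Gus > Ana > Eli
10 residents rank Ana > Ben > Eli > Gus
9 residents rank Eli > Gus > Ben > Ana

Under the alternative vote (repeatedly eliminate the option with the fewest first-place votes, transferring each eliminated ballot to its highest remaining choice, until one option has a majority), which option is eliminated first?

Gus

Round 1: Eli 14, Ben 13, Ana 10, Gus 0. Gus has the fewest and is eliminated.
Round 2: Eli 14, Ben 13, Ana 10. Ana has the fewest and is eliminated.
Round 3: Ben 23, Eli 14. Ben has a majority.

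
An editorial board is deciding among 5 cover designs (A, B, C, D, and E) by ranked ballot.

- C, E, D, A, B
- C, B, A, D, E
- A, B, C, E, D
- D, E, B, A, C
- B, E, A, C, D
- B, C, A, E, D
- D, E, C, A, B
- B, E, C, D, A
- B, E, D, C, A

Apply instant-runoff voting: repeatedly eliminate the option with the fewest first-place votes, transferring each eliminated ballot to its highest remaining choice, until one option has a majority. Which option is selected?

B

Round 1: B 4, C 2, D 2, A 1, E 0. E has the fewest and is eliminated.
Round 2: B 4, C 2, D 2, A 1. A has the fewest and is eliminated.
Round 3: B 5, C 2, D 2. B has a majority.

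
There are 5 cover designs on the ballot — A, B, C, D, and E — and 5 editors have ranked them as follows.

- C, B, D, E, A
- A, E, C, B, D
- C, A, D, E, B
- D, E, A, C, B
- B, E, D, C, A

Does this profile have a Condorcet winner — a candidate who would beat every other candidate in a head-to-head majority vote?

Head-to-head results (5 voters total):
A vs B: A wins 3–2.
A vs C: C wins 3–2.
A vs D: D wins 3–2.
A vs E: E wins 3–2.
B vs C: C wins 4–1.
B vs D: B wins 3–2.
B vs E: E wins 3–2.
C vs D: C wins 3–2.
C vs E: E wins 3–2.
D vs E: D wins 3–2.
No candidate beats all others: A beats B beats D beats A, a majority cycle.

No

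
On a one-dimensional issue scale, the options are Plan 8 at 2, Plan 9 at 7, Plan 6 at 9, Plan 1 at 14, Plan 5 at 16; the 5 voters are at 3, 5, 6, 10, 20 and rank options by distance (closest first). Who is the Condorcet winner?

Plan 9

With single-peaked preferences on a line, the Condorcet winner is the candidate closest to the median voter.
The median voter (position 6) is closest to Plan 9 at 7.
Check: Plan 9 vs Plan 5 — voters closer to Plan 9: 4 of 5.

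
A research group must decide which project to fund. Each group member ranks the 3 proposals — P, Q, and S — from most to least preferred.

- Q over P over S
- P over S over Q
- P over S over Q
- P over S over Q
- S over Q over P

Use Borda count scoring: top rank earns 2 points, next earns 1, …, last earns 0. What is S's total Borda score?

Borda scores:
  P: 1 + 2 + 2 + 2 + 0 = 7
  Q: 2 + 0 + 0 + 0 + 1 = 3
  S: 0 + 1 + 1 + 1 + 2 = 5

5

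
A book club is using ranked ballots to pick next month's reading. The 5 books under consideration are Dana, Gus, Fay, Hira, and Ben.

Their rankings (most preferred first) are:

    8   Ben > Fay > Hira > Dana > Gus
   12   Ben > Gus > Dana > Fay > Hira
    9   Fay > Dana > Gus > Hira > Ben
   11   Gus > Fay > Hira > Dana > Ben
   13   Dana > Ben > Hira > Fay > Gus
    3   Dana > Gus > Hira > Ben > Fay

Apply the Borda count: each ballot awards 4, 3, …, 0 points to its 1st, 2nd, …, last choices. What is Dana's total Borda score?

Borda scores:
  Dana: 8·1 + 12·2 + 9·3 + 11·1 + 13·4 + 3·4 = 134
  Gus: 8·0 + 12·3 + 9·2 + 11·4 + 13·0 + 3·3 = 107
  Fay: 8·3 + 12·1 + 9·4 + 11·3 + 13·1 + 3·0 = 118
  Hira: 8·2 + 12·0 + 9·1 + 11·2 + 13·2 + 3·2 = 79
  Ben: 8·4 + 12·4 + 9·0 + 11·0 + 13·3 + 3·1 = 122

134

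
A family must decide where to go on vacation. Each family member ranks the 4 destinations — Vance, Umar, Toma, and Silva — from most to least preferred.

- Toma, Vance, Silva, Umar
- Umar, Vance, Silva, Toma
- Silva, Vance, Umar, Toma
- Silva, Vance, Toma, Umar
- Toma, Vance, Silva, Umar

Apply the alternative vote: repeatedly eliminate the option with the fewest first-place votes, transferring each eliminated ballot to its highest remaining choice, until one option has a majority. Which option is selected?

Round 1: Toma 2, Silva 2, Umar 1, Vance 0. Vance has the fewest and is eliminated.
Round 2: Toma 2, Silva 2, Umar 1. Umar has the fewest and is eliminated.
Round 3: Silva 3, Toma 2. Silva has a majority.

Silva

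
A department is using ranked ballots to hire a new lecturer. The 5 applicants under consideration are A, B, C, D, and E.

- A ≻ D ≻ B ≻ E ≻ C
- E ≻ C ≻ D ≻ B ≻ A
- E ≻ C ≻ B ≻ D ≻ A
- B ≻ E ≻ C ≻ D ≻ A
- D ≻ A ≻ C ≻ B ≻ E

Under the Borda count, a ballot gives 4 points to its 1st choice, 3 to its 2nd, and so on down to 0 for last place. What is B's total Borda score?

Borda scores:
  A: 4 + 0 + 0 + 0 + 3 = 7
  B: 2 + 1 + 2 + 4 + 1 = 10
  C: 0 + 3 + 3 + 2 + 2 = 10
  D: 3 + 2 + 1 + 1 + 4 = 11
  E: 1 + 4 + 4 + 3 + 0 = 12

10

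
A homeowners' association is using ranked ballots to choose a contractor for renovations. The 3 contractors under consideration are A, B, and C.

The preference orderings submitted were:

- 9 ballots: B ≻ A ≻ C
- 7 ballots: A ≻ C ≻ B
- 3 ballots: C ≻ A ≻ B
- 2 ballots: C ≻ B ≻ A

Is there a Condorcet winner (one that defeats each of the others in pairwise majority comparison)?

No

Head-to-head results (21 voters total):
A vs B: B wins 11–10.
A vs C: A wins 16–5.
B vs C: C wins 12–9.
No candidate beats all others: A beats C beats B beats A, a majority cycle.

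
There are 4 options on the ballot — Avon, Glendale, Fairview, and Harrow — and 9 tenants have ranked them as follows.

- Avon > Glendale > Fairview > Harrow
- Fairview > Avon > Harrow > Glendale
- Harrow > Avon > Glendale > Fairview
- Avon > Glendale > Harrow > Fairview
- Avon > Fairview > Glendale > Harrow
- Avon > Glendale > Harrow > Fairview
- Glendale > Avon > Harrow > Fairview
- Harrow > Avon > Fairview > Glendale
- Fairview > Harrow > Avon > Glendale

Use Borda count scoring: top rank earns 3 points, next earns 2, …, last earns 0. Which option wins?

Avon

Borda scores:
  Avon: 3 + 2 + 2 + 3 + 3 + 3 + 2 + 2 + 1 = 21
  Glendale: 2 + 0 + 1 + 2 + 1 + 2 + 3 + 0 + 0 = 11
  Fairview: 1 + 3 + 0 + 0 + 2 + 0 + 0 + 1 + 3 = 10
  Harrow: 0 + 1 + 3 + 1 + 0 + 1 + 1 + 3 + 2 = 12
Avon has the highest total.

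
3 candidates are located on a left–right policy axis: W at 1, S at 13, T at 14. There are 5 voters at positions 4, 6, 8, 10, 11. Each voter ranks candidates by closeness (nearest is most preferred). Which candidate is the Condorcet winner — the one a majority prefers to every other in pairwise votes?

S

With single-peaked preferences on a line, the Condorcet winner is the candidate closest to the median voter.
The median voter (position 8) is closest to S at 13.
Check: S vs W — voters closer to S: 3 of 5.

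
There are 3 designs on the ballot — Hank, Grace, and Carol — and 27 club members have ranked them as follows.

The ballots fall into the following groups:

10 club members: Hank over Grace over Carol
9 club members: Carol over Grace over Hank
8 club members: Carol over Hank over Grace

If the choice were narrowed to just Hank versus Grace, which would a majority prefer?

Hank

Ballots ranking Hank above Grace: 10+8 = 18.
Ballots ranking Grace above Hank: 9.
Hank wins the head-to-head, 18–9.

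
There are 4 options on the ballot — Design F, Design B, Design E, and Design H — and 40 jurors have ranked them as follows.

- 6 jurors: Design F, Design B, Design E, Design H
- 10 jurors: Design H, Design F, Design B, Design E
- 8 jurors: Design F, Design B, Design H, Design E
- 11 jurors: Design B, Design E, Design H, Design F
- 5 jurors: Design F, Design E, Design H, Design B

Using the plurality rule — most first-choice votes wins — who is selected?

First-place vote totals:
  Design F: 19
  Design B: 11
  Design E: 0
  Design H: 10
Design F has the most first-place votes.

Design F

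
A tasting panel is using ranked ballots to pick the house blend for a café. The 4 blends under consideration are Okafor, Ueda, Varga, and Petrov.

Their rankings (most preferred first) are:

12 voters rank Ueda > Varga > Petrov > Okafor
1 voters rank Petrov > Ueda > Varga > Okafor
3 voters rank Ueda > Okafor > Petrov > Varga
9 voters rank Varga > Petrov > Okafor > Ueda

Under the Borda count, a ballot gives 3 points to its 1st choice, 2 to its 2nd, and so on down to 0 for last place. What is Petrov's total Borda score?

Borda scores:
  Okafor: 12·0 + 0 + 3·2 + 9·1 = 15
  Ueda: 12·3 + 2 + 3·3 + 9·0 = 47
  Varga: 12·2 + 1 + 3·0 + 9·3 = 52
  Petrov: 12·1 + 3 + 3·1 + 9·2 = 36

36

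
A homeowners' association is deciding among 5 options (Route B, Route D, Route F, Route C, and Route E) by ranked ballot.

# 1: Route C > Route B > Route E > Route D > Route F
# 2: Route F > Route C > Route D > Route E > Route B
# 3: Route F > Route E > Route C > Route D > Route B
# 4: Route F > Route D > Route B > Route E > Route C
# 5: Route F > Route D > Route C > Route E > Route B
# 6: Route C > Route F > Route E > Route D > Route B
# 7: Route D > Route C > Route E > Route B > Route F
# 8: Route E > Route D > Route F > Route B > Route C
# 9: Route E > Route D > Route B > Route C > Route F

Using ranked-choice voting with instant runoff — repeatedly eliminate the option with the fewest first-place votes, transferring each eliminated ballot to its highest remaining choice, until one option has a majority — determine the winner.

Route F

Round 1: Route F 4, Route C 2, Route E 2, Route D 1, Route B 0. Route B has the fewest and is eliminated.
Round 2: Route F 4, Route C 2, Route E 2, Route D 1. Route D has the fewest and is eliminated.
Round 3: Route F 4, Route C 3, Route E 2. Route E has the fewest and is eliminated.
Round 4: Route F 5, Route C 4. Route F has a majority.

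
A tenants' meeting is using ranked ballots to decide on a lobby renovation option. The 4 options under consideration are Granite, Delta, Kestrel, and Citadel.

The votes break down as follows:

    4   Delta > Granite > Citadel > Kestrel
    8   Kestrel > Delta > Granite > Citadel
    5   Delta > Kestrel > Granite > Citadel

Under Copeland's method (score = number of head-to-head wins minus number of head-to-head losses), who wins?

Pairwise results:
  Granite vs Delta: Delta wins 17–0.
  Granite vs Kestrel: Kestrel wins 13–4.
  Granite vs Citadel: Granite wins 17–0.
  Delta vs Kestrel: Delta wins 9–8.
  Delta vs Citadel: Delta wins 17–0.
  Kestrel vs Citadel: Kestrel wins 13–4.
Copeland scores (wins − losses):
  Granite: 1 − 2 = -1
  Delta: 3 − 0 = 3
  Kestrel: 2 − 1 = 1
  Citadel: 0 − 3 = -3
Delta has the best Copeland score.

Delta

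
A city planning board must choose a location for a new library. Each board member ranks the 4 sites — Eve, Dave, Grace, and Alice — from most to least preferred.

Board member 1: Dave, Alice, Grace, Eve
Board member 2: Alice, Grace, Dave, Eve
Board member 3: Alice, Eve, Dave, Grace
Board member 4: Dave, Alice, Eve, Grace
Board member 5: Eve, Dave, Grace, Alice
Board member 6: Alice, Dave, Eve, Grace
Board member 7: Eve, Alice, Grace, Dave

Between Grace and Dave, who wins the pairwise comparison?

Ballots ranking Grace above Dave: 2.
Ballots ranking Dave above Grace: 5.
Dave wins the head-to-head, 5–2.

Dave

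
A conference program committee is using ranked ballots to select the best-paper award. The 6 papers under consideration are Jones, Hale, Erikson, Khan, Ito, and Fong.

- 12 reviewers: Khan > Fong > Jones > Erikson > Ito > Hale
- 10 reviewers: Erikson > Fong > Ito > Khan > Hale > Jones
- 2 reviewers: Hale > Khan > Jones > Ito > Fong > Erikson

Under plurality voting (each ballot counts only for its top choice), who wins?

Khan

First-place vote totals:
  Jones: 0
  Hale: 2
  Erikson: 10
  Khan: 12
  Ito: 0
  Fong: 0
Khan has the most first-place votes.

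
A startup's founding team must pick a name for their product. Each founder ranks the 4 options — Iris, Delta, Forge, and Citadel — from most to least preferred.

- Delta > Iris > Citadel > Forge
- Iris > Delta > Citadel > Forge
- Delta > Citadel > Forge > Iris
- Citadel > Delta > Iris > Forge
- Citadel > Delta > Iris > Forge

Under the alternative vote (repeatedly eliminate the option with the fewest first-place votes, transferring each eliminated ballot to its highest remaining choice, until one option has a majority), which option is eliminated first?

Round 1: Delta 2, Citadel 2, Iris 1, Forge 0. Forge has the fewest and is eliminated.
Round 2: Delta 2, Citadel 2, Iris 1. Iris has the fewest and is eliminated.
Round 3: Delta 3, Citadel 2. Delta has a majority.

Forge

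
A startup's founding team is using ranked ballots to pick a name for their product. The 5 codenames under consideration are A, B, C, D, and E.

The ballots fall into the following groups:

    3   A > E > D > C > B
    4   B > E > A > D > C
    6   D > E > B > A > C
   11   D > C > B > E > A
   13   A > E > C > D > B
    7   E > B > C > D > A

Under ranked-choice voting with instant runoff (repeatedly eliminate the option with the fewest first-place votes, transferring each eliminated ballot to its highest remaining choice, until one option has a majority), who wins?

Round 1: D 17, A 16, E 7, B 4, C 0. C has the fewest and is eliminated.
Round 2: D 17, A 16, E 7, B 4. B has the fewest and is eliminated.
Round 3: D 17, A 16, E 11. E has the fewest and is eliminated.
Round 4: D 24, A 20. D has a majority.

D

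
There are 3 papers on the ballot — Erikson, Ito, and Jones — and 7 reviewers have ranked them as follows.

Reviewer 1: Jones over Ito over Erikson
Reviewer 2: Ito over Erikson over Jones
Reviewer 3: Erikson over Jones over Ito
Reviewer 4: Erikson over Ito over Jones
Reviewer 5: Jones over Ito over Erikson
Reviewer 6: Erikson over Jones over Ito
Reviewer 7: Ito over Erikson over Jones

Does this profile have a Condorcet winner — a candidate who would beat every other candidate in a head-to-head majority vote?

No

Head-to-head results (7 voters total):
Erikson vs Ito: Ito wins 4–3.
Erikson vs Jones: Erikson wins 5–2.
Ito vs Jones: Jones wins 4–3.
No candidate beats all others: Erikson beats Jones beats Ito beats Erikson, a majority cycle.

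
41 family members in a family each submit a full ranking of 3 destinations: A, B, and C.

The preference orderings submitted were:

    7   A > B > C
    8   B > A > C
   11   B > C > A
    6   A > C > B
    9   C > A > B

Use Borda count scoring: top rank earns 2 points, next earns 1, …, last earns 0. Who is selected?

Borda scores:
  A: 7·2 + 8·1 + 11·0 + 6·2 + 9·1 = 43
  B: 7·1 + 8·2 + 11·2 + 6·0 + 9·0 = 45
  C: 7·0 + 8·0 + 11·1 + 6·1 + 9·2 = 35
B has the highest total.

B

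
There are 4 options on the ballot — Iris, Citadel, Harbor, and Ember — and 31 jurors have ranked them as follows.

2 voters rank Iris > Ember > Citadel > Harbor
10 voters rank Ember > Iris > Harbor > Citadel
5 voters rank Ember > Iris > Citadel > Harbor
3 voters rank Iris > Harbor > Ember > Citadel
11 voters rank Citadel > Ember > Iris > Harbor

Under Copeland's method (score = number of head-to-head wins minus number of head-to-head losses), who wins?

Ember

Pairwise results:
  Iris vs Citadel: Iris wins 20–11.
  Iris vs Harbor: Iris wins 31–0.
  Iris vs Ember: Ember wins 26–5.
  Citadel vs Harbor: Citadel wins 18–13.
  Citadel vs Ember: Ember wins 20–11.
  Harbor vs Ember: Ember wins 28–3.
Copeland scores (wins − losses):
  Iris: 2 − 1 = 1
  Citadel: 1 − 2 = -1
  Harbor: 0 − 3 = -3
  Ember: 3 − 0 = 3
Ember has the best Copeland score.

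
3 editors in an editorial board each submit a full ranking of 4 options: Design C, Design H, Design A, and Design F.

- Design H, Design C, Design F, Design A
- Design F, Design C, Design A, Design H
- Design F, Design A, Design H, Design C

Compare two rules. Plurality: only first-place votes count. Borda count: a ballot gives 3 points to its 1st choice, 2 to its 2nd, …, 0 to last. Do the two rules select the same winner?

Yes

Plurality first-place counts: Design C 0, Design H 1, Design A 0, Design F 2 → Design F.
Borda totals: Design C 4, Design H 4, Design A 3, Design F 7 → Design F.
The two rules agree on Design F.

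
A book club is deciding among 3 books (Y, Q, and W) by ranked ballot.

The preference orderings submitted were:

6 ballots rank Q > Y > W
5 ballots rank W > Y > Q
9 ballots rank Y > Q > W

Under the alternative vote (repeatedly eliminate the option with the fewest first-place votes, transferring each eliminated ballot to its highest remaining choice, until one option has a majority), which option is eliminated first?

Round 1: Y 9, Q 6, W 5. W has the fewest and is eliminated.
Round 2: Y 14, Q 6. Y has a majority.

W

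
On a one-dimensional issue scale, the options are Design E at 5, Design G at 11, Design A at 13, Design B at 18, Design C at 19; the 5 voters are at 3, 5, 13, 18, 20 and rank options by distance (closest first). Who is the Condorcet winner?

With single-peaked preferences on a line, the Condorcet winner is the candidate closest to the median voter.
The median voter (position 13) is closest to Design A at 13.
Check: Design A vs Design G — voters closer to Design A: 3 of 5.

Design A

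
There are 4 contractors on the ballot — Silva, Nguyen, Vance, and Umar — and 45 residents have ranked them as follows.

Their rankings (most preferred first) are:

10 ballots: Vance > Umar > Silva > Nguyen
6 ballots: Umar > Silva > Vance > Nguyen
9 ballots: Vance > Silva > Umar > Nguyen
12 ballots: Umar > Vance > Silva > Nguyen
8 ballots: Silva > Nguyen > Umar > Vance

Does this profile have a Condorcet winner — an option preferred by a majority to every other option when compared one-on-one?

Head-to-head results (45 voters total):
Silva vs Nguyen: Silva wins 45–0.
Silva vs Vance: Vance wins 31–14.
Silva vs Umar: Umar wins 28–17.
Nguyen vs Vance: Vance wins 37–8.
Nguyen vs Umar: Umar wins 37–8.
Vance vs Umar: Umar wins 26–19.
Umar beats each rival — Silva (28–17), Nguyen (37–8), Vance (26–19) — so Umar is the Condorcet winner.

Yes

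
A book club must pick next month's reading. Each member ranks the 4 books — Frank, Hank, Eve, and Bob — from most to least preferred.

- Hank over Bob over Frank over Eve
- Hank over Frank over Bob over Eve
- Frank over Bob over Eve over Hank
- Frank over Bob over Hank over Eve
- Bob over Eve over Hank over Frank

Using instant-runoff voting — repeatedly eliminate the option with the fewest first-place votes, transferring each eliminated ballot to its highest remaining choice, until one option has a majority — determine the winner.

Hank

Round 1: Frank 2, Hank 2, Bob 1, Eve 0. Eve has the fewest and is eliminated.
Round 2: Frank 2, Hank 2, Bob 1. Bob has the fewest and is eliminated.
Round 3: Hank 3, Frank 2. Hank has a majority.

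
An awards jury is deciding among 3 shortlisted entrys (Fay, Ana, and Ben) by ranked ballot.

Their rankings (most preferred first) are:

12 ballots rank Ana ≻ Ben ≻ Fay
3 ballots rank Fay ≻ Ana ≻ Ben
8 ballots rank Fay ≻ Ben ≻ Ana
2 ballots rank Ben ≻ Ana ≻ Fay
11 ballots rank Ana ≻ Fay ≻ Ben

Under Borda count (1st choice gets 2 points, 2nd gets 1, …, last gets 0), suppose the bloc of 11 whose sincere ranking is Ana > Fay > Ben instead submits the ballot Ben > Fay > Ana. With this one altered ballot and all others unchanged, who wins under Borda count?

Ben

Borda totals with the altered ballot: Fay 33, Ana 29, Ben 46.
The switch changes the winner from Ana to Ben.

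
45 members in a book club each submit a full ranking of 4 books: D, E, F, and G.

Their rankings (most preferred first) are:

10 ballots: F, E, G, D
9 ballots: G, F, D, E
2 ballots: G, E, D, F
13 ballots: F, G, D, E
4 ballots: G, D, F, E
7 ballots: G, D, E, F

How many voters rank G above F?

22

Ballots ranking G above F: 9+2+4+7 = 22.
Ballots ranking F above G: 10+13 = 23.
So 22 of 45 voters prefer G to F.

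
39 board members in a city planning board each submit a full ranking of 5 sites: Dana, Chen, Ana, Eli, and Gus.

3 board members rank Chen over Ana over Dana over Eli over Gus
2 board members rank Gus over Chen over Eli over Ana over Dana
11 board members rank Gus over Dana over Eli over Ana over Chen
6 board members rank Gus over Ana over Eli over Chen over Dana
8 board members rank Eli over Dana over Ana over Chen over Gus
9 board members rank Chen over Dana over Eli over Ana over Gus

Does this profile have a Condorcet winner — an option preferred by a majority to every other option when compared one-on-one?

Head-to-head results (39 voters total):
Dana vs Chen: Chen wins 20–19.
Dana vs Ana: Dana wins 28–11.
Dana vs Eli: Dana wins 23–16.
Dana vs Gus: Dana wins 20–19.
Chen vs Ana: Ana wins 25–14.
Chen vs Eli: Eli wins 25–14.
Chen vs Gus: Chen wins 20–19.
Ana vs Eli: Eli wins 30–9.
Ana vs Gus: Ana wins 20–19.
Eli vs Gus: Eli wins 20–19.
No candidate beats all others: Dana beats Ana beats Chen beats Dana, a majority cycle.

No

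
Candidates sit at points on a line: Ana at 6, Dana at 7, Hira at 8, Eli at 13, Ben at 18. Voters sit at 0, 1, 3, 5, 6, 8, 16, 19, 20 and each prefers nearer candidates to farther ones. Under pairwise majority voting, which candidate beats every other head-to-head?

Ana

With single-peaked preferences on a line, the Condorcet winner is the candidate closest to the median voter.
The median voter (position 6) is closest to Ana at 6.
Check: Ana vs Eli — voters closer to Ana: 6 of 9.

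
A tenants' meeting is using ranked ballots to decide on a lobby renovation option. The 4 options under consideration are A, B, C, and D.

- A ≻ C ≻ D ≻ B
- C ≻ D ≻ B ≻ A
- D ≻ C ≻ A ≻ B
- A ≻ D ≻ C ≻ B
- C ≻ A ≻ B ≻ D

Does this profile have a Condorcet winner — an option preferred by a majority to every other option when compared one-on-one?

Head-to-head results (5 voters total):
A vs B: A wins 4–1.
A vs C: C wins 3–2.
A vs D: A wins 3–2.
B vs C: C wins 5–0.
B vs D: D wins 4–1.
C vs D: C wins 3–2.
C beats each rival — A (3–2), B (5–0), D (3–2) — so C is the Condorcet winner.

Yes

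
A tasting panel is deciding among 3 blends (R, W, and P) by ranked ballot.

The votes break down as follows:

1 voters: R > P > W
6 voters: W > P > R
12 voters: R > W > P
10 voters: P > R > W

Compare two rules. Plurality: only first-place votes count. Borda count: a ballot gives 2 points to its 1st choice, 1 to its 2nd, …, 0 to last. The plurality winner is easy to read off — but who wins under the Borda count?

Plurality first-place counts: R 13, W 6, P 10 → R.
Borda totals: R 36, W 24, P 27 → R.

R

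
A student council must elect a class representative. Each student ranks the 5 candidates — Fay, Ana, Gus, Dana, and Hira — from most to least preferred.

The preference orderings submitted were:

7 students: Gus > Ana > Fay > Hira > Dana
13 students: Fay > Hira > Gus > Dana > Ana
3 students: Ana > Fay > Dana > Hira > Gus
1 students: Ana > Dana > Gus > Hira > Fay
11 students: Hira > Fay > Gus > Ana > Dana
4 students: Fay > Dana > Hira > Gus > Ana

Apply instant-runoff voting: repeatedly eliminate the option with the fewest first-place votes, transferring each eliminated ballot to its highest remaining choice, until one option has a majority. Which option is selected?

Round 1: Fay 17, Hira 11, Gus 7, Ana 4, Dana 0. Dana has the fewest and is eliminated.
Round 2: Fay 17, Hira 11, Gus 7, Ana 4. Ana has the fewest and is eliminated.
Round 3: Fay 20, Hira 11, Gus 8. Fay has a majority.

Fay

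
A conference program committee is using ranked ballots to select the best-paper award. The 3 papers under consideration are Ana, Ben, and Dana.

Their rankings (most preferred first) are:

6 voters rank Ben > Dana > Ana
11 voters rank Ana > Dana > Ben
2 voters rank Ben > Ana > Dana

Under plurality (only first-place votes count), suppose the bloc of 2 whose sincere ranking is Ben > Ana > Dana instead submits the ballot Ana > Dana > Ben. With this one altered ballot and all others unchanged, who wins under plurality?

Ana

First-place totals with the altered ballot: Ana 13, Ben 6, Dana 0.
The winner is unchanged: still Ana.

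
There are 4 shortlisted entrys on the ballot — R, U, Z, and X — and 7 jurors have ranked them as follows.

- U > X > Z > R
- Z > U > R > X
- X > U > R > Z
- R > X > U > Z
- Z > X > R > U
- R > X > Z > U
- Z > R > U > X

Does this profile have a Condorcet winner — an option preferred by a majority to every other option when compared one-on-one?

Head-to-head results (7 voters total):
R vs U: R wins 4–3.
R vs Z: Z wins 4–3.
R vs X: R wins 4–3.
U vs Z: Z wins 4–3.
U vs X: X wins 4–3.
Z vs X: X wins 4–3.
No candidate beats all others: R beats X beats Z beats R, a majority cycle.

No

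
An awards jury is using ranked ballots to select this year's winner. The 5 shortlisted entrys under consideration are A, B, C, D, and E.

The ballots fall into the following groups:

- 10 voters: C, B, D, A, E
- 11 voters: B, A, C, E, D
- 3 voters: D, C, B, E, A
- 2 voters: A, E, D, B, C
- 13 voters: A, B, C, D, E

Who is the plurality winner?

First-place vote totals:
  A: 15
  B: 11
  C: 10
  D: 3
  E: 0
A has the most first-place votes.

A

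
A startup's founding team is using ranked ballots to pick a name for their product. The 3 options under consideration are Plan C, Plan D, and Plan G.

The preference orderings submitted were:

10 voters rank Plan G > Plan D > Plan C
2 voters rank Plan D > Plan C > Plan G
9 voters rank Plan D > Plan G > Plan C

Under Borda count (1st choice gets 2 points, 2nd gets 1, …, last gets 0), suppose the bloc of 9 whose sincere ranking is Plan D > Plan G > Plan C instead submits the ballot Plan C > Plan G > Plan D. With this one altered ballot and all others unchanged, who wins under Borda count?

Plan G

Borda totals with the altered ballot: Plan C 20, Plan D 14, Plan G 29.
The switch changes the winner from Plan D to Plan G.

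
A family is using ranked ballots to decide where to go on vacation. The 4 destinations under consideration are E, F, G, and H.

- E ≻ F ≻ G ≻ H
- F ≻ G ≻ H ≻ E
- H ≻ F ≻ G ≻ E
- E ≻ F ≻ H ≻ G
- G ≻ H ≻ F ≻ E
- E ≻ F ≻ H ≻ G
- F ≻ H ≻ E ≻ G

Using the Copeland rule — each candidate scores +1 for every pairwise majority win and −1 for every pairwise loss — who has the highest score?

Pairwise results:
  E vs F: F wins 4–3.
  E vs G: E wins 4–3.
  E vs H: H wins 4–3.
  F vs G: F wins 6–1.
  F vs H: F wins 5–2.
  G vs H: H wins 4–3.
Copeland scores (wins − losses):
  E: 1 − 2 = -1
  F: 3 − 0 = 3
  G: 0 − 3 = -3
  H: 2 − 1 = 1
F has the best Copeland score.

F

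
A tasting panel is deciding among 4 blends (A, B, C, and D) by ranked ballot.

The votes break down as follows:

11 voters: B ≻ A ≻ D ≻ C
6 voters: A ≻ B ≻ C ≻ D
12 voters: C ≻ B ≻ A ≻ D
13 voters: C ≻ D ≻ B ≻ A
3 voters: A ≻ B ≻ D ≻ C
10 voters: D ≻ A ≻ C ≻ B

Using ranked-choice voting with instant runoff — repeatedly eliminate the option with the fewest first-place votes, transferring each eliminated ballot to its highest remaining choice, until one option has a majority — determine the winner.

C

Round 1: C 25, B 11, D 10, A 9. A has the fewest and is eliminated.
Round 2: C 25, B 20, D 10. D has the fewest and is eliminated.
Round 3: C 35, B 20. C has a majority.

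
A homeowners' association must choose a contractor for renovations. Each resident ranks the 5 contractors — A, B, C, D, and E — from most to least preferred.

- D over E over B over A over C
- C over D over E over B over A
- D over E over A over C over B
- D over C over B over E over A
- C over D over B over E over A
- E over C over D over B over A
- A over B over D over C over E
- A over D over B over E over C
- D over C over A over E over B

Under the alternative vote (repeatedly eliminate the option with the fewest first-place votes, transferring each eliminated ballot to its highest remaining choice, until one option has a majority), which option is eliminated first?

B

Round 1: D 4, A 2, C 2, E 1, B 0. B has the fewest and is eliminated.
Round 2: D 4, A 2, C 2, E 1. E has the fewest and is eliminated.
Round 3: D 4, C 3, A 2. A has the fewest and is eliminated.
Round 4: D 6, C 3. D has a majority.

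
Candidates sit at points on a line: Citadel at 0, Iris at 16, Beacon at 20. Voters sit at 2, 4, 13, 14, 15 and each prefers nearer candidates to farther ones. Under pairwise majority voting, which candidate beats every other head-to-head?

Iris

With single-peaked preferences on a line, the Condorcet winner is the candidate closest to the median voter.
The median voter (position 13) is closest to Iris at 16.
Check: Iris vs Citadel — voters closer to Iris: 3 of 5.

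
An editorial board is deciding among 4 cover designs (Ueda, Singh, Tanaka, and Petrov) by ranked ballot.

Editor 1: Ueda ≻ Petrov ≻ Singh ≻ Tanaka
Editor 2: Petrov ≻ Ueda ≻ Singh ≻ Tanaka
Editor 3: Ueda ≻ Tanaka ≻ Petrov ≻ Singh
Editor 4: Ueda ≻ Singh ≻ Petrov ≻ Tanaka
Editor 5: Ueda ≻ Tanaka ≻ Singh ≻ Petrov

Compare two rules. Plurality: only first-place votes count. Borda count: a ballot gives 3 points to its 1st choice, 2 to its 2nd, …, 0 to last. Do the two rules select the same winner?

Yes

Plurality first-place counts: Ueda 4, Singh 0, Tanaka 0, Petrov 1 → Ueda.
Borda totals: Ueda 14, Singh 5, Tanaka 4, Petrov 7 → Ueda.
The two rules agree on Ueda.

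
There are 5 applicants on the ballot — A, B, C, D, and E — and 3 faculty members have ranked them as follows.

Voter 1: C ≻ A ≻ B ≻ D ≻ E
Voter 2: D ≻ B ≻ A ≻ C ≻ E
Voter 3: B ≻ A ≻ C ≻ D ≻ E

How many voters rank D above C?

1

Ballots ranking D above C: 1.
Ballots ranking C above D: 2.
So 1 of 3 voters prefer D to C.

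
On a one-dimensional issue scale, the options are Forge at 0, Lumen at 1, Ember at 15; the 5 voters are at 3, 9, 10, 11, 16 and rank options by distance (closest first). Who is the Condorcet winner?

Ember

With single-peaked preferences on a line, the Condorcet winner is the candidate closest to the median voter.
The median voter (position 10) is closest to Ember at 15.
Check: Ember vs Lumen — voters closer to Ember: 4 of 5.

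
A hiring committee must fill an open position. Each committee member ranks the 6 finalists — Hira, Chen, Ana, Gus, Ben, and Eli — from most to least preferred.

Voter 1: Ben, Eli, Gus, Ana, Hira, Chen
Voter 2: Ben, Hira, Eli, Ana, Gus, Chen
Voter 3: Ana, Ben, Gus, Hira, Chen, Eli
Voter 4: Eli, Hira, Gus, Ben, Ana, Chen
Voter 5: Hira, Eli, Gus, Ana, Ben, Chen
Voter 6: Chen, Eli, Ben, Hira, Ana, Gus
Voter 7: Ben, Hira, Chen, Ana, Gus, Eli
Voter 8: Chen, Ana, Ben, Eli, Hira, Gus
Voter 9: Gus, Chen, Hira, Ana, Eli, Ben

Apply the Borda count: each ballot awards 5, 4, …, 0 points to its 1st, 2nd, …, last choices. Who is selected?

Borda scores:
  Hira: 1 + 4 + 2 + 4 + 5 + 2 + 4 + 1 + 3 = 26
  Chen: 0 + 0 + 1 + 0 + 0 + 5 + 3 + 5 + 4 = 18
  Ana: 2 + 2 + 5 + 1 + 2 + 1 + 2 + 4 + 2 = 21
  Gus: 3 + 1 + 3 + 3 + 3 + 0 + 1 + 0 + 5 = 19
  Ben: 5 + 5 + 4 + 2 + 1 + 3 + 5 + 3 + 0 = 28
  Eli: 4 + 3 + 0 + 5 + 4 + 4 + 0 + 2 + 1 = 23
Ben has the highest total.

Ben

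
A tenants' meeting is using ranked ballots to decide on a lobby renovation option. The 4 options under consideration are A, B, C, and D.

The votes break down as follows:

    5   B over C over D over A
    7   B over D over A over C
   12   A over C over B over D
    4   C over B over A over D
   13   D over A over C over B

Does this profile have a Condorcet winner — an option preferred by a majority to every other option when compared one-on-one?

Head-to-head results (41 voters total):
A vs B: A wins 25–16.
A vs C: A wins 32–9.
A vs D: D wins 25–16.
B vs C: C wins 29–12.
B vs D: B wins 28–13.
C vs D: C wins 21–20.
No candidate beats all others: A beats B beats D beats A, a majority cycle.

No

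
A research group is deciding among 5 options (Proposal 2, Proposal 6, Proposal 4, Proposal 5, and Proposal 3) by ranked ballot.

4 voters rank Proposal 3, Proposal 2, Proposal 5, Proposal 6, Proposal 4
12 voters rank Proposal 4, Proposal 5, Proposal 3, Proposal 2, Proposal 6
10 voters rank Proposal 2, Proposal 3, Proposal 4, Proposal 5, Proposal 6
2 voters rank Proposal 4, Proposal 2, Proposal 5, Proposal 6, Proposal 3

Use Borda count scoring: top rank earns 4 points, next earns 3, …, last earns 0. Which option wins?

Borda scores:
  Proposal 2: 4·3 + 12·1 + 10·4 + 2·3 = 70
  Proposal 6: 4·1 + 12·0 + 10·0 + 2·1 = 6
  Proposal 4: 4·0 + 12·4 + 10·2 + 2·4 = 76
  Proposal 5: 4·2 + 12·3 + 10·1 + 2·2 = 58
  Proposal 3: 4·4 + 12·2 + 10·3 + 2·0 = 70
Proposal 4 has the highest total.

Proposal 4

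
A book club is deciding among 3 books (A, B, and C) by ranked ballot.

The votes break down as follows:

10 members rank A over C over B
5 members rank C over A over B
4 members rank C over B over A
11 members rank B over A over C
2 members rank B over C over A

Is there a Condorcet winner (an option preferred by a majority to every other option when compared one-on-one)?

Head-to-head results (32 voters total):
A vs B: B wins 17–15.
A vs C: A wins 21–11.
B vs C: C wins 19–13.
No candidate beats all others: A beats C beats B beats A, a majority cycle.

No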